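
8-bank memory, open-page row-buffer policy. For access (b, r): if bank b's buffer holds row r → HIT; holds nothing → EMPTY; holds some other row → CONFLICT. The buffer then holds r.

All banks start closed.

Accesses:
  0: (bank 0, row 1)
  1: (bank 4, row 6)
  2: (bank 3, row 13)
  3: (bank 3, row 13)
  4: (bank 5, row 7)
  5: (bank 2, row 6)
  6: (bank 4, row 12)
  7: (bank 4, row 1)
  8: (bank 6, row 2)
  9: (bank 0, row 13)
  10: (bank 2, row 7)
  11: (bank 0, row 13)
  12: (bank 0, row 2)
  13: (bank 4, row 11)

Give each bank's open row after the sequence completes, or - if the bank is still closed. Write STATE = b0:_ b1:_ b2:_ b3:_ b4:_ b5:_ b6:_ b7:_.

0: bank 0 row 1 — prev None → EMPTY
1: bank 4 row 6 — prev None → EMPTY
2: bank 3 row 13 — prev None → EMPTY
3: bank 3 row 13 — prev 13 → HIT
4: bank 5 row 7 — prev None → EMPTY
5: bank 2 row 6 — prev None → EMPTY
6: bank 4 row 12 — prev 6 → CONFLICT
7: bank 4 row 1 — prev 12 → CONFLICT
8: bank 6 row 2 — prev None → EMPTY
9: bank 0 row 13 — prev 1 → CONFLICT
10: bank 2 row 7 — prev 6 → CONFLICT
11: bank 0 row 13 — prev 13 → HIT
12: bank 0 row 2 — prev 13 → CONFLICT
13: bank 4 row 11 — prev 1 → CONFLICT

STATE = b0:2 b1:- b2:7 b3:13 b4:11 b5:7 b6:2 b7:-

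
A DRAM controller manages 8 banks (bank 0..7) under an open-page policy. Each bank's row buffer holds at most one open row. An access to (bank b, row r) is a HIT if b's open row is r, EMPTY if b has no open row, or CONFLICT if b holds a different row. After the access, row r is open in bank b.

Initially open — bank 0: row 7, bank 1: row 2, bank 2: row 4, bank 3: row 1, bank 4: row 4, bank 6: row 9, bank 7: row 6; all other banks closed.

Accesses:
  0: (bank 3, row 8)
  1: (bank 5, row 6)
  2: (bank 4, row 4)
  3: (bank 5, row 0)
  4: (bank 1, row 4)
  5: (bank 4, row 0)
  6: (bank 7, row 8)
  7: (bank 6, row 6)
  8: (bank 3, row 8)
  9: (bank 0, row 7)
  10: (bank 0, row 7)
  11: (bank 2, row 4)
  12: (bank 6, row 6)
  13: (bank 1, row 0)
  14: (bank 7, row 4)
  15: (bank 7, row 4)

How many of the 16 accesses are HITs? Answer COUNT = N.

step 0: bank3 1->8 [CONFLICT]
step 1: bank5 None->6 [EMPTY]
step 2: bank4 4->4 [HIT]
step 3: bank5 6->0 [CONFLICT]
step 4: bank1 2->4 [CONFLICT]
step 5: bank4 4->0 [CONFLICT]
step 6: bank7 6->8 [CONFLICT]
step 7: bank6 9->6 [CONFLICT]
step 8: bank3 8->8 [HIT]
step 9: bank0 7->7 [HIT]
step 10: bank0 7->7 [HIT]
step 11: bank2 4->4 [HIT]
step 12: bank6 6->6 [HIT]
step 13: bank1 4->0 [CONFLICT]
step 14: bank7 8->4 [CONFLICT]
step 15: bank7 4->4 [HIT]

COUNT = 7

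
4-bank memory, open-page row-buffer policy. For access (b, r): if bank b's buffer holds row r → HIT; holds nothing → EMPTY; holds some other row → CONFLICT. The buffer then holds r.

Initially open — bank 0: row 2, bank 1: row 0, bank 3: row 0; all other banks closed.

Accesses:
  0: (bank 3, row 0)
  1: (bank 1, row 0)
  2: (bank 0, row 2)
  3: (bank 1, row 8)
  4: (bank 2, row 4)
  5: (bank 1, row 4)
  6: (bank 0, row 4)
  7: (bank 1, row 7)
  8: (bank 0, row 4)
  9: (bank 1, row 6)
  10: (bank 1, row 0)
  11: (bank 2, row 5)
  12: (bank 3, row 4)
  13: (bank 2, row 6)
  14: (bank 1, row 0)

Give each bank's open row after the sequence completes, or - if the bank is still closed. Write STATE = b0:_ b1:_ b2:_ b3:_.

STATE = b0:4 b1:0 b2:6 b3:4

step 0: bank3 0->0 [HIT]
step 1: bank1 0->0 [HIT]
step 2: bank0 2->2 [HIT]
step 3: bank1 0->8 [CONFLICT]
step 4: bank2 None->4 [EMPTY]
step 5: bank1 8->4 [CONFLICT]
step 6: bank0 2->4 [CONFLICT]
step 7: bank1 4->7 [CONFLICT]
step 8: bank0 4->4 [HIT]
step 9: bank1 7->6 [CONFLICT]
step 10: bank1 6->0 [CONFLICT]
step 11: bank2 4->5 [CONFLICT]
step 12: bank3 0->4 [CONFLICT]
step 13: bank2 5->6 [CONFLICT]
step 14: bank1 0->0 [HIT]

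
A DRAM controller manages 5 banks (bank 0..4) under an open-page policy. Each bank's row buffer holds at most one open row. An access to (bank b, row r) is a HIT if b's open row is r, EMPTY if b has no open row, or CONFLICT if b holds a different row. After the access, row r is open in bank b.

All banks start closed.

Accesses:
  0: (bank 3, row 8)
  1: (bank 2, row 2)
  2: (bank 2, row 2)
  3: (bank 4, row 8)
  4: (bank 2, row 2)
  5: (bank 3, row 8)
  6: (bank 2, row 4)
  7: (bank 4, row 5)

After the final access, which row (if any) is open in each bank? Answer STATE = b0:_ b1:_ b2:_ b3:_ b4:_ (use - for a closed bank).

STATE = b0:- b1:- b2:4 b3:8 b4:5

step 0: bank3 None->8 [EMPTY]
step 1: bank2 None->2 [EMPTY]
step 2: bank2 2->2 [HIT]
step 3: bank4 None->8 [EMPTY]
step 4: bank2 2->2 [HIT]
step 5: bank3 8->8 [HIT]
step 6: bank2 2->4 [CONFLICT]
step 7: bank4 8->5 [CONFLICT]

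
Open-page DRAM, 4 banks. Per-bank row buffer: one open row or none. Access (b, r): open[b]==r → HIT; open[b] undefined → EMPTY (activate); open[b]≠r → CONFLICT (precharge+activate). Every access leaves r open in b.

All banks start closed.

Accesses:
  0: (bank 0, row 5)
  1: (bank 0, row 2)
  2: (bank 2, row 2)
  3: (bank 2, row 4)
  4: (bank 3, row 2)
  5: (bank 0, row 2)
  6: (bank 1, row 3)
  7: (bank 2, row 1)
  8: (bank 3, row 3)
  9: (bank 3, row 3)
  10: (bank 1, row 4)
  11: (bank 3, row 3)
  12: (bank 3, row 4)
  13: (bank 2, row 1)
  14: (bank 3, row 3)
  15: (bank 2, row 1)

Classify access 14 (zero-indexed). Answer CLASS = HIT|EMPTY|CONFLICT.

#0 (0,5) E
#1 (0,2) C  (was 5)
#2 (2,2) E
#3 (2,4) C  (was 2)
#4 (3,2) E
#5 (0,2) H  (was 2)
#6 (1,3) E
#7 (2,1) C  (was 4)
#8 (3,3) C  (was 2)
#9 (3,3) H  (was 3)
#10 (1,4) C  (was 3)
#11 (3,3) H  (was 3)
#12 (3,4) C  (was 3)
#13 (2,1) H  (was 1)
#14 (3,3) C  (was 4)
#15 (2,1) H  (was 1)

CLASS = CONFLICT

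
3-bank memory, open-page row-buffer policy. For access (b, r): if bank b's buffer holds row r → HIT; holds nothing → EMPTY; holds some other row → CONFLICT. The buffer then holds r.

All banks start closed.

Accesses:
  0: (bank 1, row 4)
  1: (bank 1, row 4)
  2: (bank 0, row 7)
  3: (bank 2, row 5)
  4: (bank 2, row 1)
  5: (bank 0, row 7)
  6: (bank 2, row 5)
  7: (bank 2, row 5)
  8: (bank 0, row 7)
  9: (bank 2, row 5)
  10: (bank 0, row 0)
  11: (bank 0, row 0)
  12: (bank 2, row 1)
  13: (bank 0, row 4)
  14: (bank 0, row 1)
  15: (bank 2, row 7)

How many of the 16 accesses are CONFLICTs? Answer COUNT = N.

#0 (1,4) E
#1 (1,4) H  (was 4)
#2 (0,7) E
#3 (2,5) E
#4 (2,1) C  (was 5)
#5 (0,7) H  (was 7)
#6 (2,5) C  (was 1)
#7 (2,5) H  (was 5)
#8 (0,7) H  (was 7)
#9 (2,5) H  (was 5)
#10 (0,0) C  (was 7)
#11 (0,0) H  (was 0)
#12 (2,1) C  (was 5)
#13 (0,4) C  (was 0)
#14 (0,1) C  (was 4)
#15 (2,7) C  (was 1)

COUNT = 7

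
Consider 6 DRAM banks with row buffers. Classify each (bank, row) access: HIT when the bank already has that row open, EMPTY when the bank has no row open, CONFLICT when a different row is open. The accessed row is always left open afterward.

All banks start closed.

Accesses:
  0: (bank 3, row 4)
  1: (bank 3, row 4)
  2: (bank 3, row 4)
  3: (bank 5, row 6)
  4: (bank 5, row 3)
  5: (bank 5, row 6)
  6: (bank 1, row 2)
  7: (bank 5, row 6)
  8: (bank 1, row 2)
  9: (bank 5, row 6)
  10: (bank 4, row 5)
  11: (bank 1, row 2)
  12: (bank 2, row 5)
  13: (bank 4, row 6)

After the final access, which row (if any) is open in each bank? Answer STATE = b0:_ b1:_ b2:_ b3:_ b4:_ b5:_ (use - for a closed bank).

STATE = b0:- b1:2 b2:5 b3:4 b4:6 b5:6

step 0: bank3 None->4 [EMPTY]
step 1: bank3 4->4 [HIT]
step 2: bank3 4->4 [HIT]
step 3: bank5 None->6 [EMPTY]
step 4: bank5 6->3 [CONFLICT]
step 5: bank5 3->6 [CONFLICT]
step 6: bank1 None->2 [EMPTY]
step 7: bank5 6->6 [HIT]
step 8: bank1 2->2 [HIT]
step 9: bank5 6->6 [HIT]
step 10: bank4 None->5 [EMPTY]
step 11: bank1 2->2 [HIT]
step 12: bank2 None->5 [EMPTY]
step 13: bank4 5->6 [CONFLICT]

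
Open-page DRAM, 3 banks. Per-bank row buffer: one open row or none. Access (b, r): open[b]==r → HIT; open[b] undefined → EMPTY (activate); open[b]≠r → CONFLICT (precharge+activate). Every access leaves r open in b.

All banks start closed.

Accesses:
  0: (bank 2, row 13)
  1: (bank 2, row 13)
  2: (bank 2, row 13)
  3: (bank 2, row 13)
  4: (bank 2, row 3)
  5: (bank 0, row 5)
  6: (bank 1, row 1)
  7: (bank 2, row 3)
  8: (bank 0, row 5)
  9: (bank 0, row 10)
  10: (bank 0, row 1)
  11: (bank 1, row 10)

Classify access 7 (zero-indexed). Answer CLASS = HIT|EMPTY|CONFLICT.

CLASS = HIT

step 0: bank2 None->13 [EMPTY]
step 1: bank2 13->13 [HIT]
step 2: bank2 13->13 [HIT]
step 3: bank2 13->13 [HIT]
step 4: bank2 13->3 [CONFLICT]
step 5: bank0 None->5 [EMPTY]
step 6: bank1 None->1 [EMPTY]
step 7: bank2 3->3 [HIT]
step 8: bank0 5->5 [HIT]
step 9: bank0 5->10 [CONFLICT]
step 10: bank0 10->1 [CONFLICT]
step 11: bank1 1->10 [CONFLICT]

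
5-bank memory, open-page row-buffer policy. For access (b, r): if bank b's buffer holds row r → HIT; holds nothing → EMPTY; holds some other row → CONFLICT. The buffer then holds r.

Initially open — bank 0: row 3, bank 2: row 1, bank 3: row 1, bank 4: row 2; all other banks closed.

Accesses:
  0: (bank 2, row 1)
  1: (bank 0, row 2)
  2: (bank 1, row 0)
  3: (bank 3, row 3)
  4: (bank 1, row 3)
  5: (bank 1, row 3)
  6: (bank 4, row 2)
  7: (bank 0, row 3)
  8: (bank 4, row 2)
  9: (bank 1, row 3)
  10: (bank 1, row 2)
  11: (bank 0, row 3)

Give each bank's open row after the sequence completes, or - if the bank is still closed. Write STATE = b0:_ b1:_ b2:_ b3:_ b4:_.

STATE = b0:3 b1:2 b2:1 b3:3 b4:2

step 0: bank2 1->1 [HIT]
step 1: bank0 3->2 [CONFLICT]
step 2: bank1 None->0 [EMPTY]
step 3: bank3 1->3 [CONFLICT]
step 4: bank1 0->3 [CONFLICT]
step 5: bank1 3->3 [HIT]
step 6: bank4 2->2 [HIT]
step 7: bank0 2->3 [CONFLICT]
step 8: bank4 2->2 [HIT]
step 9: bank1 3->3 [HIT]
step 10: bank1 3->2 [CONFLICT]
step 11: bank0 3->3 [HIT]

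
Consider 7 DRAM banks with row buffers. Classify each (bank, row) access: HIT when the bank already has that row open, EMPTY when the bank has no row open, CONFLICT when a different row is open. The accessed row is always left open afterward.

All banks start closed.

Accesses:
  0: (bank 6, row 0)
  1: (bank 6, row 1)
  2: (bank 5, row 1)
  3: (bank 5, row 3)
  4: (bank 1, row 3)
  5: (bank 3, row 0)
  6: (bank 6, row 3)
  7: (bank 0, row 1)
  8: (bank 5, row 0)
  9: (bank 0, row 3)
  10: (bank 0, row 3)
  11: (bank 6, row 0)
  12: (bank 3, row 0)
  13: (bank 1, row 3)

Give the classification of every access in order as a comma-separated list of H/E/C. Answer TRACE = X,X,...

TRACE = E,C,E,C,E,E,C,E,C,C,H,C,H,H

  [0] b6 r0: no row ⇒ E
  [1] b6 r1: had r0 ⇒ C
  [2] b5 r1: no row ⇒ E
  [3] b5 r3: had r1 ⇒ C
  [4] b1 r3: no row ⇒ E
  [5] b3 r0: no row ⇒ E
  [6] b6 r3: had r1 ⇒ C
  [7] b0 r1: no row ⇒ E
  [8] b5 r0: had r3 ⇒ C
  [9] b0 r3: had r1 ⇒ C
  [10] b0 r3: had r3 ⇒ H
  [11] b6 r0: had r3 ⇒ C
  [12] b3 r0: had r0 ⇒ H
  [13] b1 r3: had r3 ⇒ H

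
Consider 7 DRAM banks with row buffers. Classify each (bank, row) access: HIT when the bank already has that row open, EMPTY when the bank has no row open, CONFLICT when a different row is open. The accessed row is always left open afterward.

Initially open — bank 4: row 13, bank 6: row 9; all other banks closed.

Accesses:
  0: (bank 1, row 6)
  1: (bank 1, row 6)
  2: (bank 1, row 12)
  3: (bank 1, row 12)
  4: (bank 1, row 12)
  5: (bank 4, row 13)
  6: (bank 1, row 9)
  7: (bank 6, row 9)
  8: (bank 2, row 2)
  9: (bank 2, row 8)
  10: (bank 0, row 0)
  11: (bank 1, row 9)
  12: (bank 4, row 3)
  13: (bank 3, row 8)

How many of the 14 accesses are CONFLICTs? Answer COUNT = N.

0: bank 1 row 6 — prev None → EMPTY
1: bank 1 row 6 — prev 6 → HIT
2: bank 1 row 12 — prev 6 → CONFLICT
3: bank 1 row 12 — prev 12 → HIT
4: bank 1 row 12 — prev 12 → HIT
5: bank 4 row 13 — prev 13 → HIT
6: bank 1 row 9 — prev 12 → CONFLICT
7: bank 6 row 9 — prev 9 → HIT
8: bank 2 row 2 — prev None → EMPTY
9: bank 2 row 8 — prev 2 → CONFLICT
10: bank 0 row 0 — prev None → EMPTY
11: bank 1 row 9 — prev 9 → HIT
12: bank 4 row 3 — prev 13 → CONFLICT
13: bank 3 row 8 — prev None → EMPTY

COUNT = 4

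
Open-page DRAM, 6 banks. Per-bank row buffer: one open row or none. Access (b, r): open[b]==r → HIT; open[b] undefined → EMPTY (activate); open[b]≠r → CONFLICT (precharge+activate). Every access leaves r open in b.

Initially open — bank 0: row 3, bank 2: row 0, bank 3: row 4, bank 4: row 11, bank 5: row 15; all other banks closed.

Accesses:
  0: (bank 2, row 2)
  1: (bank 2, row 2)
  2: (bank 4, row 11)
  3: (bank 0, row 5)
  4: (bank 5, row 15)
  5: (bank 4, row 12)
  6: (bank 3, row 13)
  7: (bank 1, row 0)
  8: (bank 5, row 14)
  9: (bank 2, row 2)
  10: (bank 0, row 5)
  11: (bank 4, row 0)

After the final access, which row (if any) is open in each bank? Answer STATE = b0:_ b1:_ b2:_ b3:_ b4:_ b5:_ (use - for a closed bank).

STATE = b0:5 b1:0 b2:2 b3:13 b4:0 b5:14

step 0: bank2 0->2 [CONFLICT]
step 1: bank2 2->2 [HIT]
step 2: bank4 11->11 [HIT]
step 3: bank0 3->5 [CONFLICT]
step 4: bank5 15->15 [HIT]
step 5: bank4 11->12 [CONFLICT]
step 6: bank3 4->13 [CONFLICT]
step 7: bank1 None->0 [EMPTY]
step 8: bank5 15->14 [CONFLICT]
step 9: bank2 2->2 [HIT]
step 10: bank0 5->5 [HIT]
step 11: bank4 12->0 [CONFLICT]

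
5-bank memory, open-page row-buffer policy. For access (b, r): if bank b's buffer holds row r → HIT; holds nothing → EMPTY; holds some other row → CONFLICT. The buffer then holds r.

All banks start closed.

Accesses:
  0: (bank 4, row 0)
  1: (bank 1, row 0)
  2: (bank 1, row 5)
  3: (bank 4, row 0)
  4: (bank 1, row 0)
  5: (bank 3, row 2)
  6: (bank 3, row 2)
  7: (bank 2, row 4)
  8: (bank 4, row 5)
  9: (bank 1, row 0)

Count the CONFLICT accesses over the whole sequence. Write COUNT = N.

COUNT = 3

  [0] b4 r0: no row ⇒ E
  [1] b1 r0: no row ⇒ E
  [2] b1 r5: had r0 ⇒ C
  [3] b4 r0: had r0 ⇒ H
  [4] b1 r0: had r5 ⇒ C
  [5] b3 r2: no row ⇒ E
  [6] b3 r2: had r2 ⇒ H
  [7] b2 r4: no row ⇒ E
  [8] b4 r5: had r0 ⇒ C
  [9] b1 r0: had r0 ⇒ H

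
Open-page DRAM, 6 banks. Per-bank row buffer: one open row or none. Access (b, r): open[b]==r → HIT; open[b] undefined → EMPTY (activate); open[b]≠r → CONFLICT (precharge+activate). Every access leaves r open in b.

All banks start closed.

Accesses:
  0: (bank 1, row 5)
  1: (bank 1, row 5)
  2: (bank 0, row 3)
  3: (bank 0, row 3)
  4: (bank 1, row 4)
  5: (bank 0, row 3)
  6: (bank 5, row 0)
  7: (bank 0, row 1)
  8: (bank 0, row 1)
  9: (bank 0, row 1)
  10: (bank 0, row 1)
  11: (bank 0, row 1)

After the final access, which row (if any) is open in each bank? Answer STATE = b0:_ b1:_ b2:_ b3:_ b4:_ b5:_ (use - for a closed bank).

  [0] b1 r5: no row ⇒ E
  [1] b1 r5: had r5 ⇒ H
  [2] b0 r3: no row ⇒ E
  [3] b0 r3: had r3 ⇒ H
  [4] b1 r4: had r5 ⇒ C
  [5] b0 r3: had r3 ⇒ H
  [6] b5 r0: no row ⇒ E
  [7] b0 r1: had r3 ⇒ C
  [8] b0 r1: had r1 ⇒ H
  [9] b0 r1: had r1 ⇒ H
  [10] b0 r1: had r1 ⇒ H
  [11] b0 r1: had r1 ⇒ H

STATE = b0:1 b1:4 b2:- b3:- b4:- b5:0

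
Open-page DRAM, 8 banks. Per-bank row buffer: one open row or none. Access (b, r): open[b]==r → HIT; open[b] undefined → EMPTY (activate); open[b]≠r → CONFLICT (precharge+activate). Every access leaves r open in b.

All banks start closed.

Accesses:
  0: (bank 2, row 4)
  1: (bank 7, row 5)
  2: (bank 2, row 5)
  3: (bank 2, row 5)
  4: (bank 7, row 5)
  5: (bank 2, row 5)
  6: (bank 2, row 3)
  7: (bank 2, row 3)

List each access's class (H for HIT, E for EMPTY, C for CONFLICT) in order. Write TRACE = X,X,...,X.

TRACE = E,E,C,H,H,H,C,H

0: bank 2 row 4 — prev None → EMPTY
1: bank 7 row 5 — prev None → EMPTY
2: bank 2 row 5 — prev 4 → CONFLICT
3: bank 2 row 5 — prev 5 → HIT
4: bank 7 row 5 — prev 5 → HIT
5: bank 2 row 5 — prev 5 → HIT
6: bank 2 row 3 — prev 5 → CONFLICT
7: bank 2 row 3 — prev 3 → HIT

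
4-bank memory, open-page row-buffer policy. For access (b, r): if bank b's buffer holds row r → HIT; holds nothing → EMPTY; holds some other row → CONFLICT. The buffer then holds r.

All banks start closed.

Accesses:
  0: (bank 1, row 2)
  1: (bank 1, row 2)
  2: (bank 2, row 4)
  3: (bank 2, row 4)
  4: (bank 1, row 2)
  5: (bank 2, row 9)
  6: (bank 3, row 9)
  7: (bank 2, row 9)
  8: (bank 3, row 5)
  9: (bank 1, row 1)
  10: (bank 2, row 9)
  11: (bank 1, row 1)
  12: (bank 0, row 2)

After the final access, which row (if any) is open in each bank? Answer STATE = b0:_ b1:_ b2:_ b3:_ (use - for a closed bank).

STATE = b0:2 b1:1 b2:9 b3:5

  [0] b1 r2: no row ⇒ E
  [1] b1 r2: had r2 ⇒ H
  [2] b2 r4: no row ⇒ E
  [3] b2 r4: had r4 ⇒ H
  [4] b1 r2: had r2 ⇒ H
  [5] b2 r9: had r4 ⇒ C
  [6] b3 r9: no row ⇒ E
  [7] b2 r9: had r9 ⇒ H
  [8] b3 r5: had r9 ⇒ C
  [9] b1 r1: had r2 ⇒ C
  [10] b2 r9: had r9 ⇒ H
  [11] b1 r1: had r1 ⇒ H
  [12] b0 r2: no row ⇒ E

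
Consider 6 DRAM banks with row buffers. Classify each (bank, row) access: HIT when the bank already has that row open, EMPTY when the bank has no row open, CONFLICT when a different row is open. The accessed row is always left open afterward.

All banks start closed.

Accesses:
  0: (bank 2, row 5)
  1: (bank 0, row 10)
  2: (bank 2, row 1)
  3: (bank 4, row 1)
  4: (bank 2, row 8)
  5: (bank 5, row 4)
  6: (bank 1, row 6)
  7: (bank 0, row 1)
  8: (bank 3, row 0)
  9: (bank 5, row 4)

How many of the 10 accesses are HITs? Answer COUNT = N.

#0 (2,5) E
#1 (0,10) E
#2 (2,1) C  (was 5)
#3 (4,1) E
#4 (2,8) C  (was 1)
#5 (5,4) E
#6 (1,6) E
#7 (0,1) C  (was 10)
#8 (3,0) E
#9 (5,4) H  (was 4)

COUNT = 1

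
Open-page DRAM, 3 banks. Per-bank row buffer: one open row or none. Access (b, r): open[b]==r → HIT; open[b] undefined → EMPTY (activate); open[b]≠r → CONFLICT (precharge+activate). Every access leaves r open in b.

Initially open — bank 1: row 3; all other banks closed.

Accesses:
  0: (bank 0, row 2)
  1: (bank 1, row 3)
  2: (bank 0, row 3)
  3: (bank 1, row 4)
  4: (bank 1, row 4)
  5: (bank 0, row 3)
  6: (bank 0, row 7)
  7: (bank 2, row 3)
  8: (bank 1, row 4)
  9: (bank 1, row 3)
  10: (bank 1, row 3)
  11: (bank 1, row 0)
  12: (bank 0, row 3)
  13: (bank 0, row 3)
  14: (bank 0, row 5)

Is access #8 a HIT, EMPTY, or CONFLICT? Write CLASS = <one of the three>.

0: bank 0 row 2 — prev None → EMPTY
1: bank 1 row 3 — prev 3 → HIT
2: bank 0 row 3 — prev 2 → CONFLICT
3: bank 1 row 4 — prev 3 → CONFLICT
4: bank 1 row 4 — prev 4 → HIT
5: bank 0 row 3 — prev 3 → HIT
6: bank 0 row 7 — prev 3 → CONFLICT
7: bank 2 row 3 — prev None → EMPTY
8: bank 1 row 4 — prev 4 → HIT
9: bank 1 row 3 — prev 4 → CONFLICT
10: bank 1 row 3 — prev 3 → HIT
11: bank 1 row 0 — prev 3 → CONFLICT
12: bank 0 row 3 — prev 7 → CONFLICT
13: bank 0 row 3 — prev 3 → HIT
14: bank 0 row 5 — prev 3 → CONFLICT

CLASS = HIT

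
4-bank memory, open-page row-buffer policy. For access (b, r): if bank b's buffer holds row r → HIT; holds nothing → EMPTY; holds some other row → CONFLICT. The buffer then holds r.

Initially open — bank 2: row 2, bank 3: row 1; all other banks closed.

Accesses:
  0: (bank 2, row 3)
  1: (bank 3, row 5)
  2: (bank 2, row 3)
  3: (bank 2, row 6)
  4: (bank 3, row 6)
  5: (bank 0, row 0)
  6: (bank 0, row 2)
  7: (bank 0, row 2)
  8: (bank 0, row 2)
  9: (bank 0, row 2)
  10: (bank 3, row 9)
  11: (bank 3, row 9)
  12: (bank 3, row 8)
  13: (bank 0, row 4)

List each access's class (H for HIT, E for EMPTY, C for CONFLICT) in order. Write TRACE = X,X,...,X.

TRACE = C,C,H,C,C,E,C,H,H,H,C,H,C,C

step 0: bank2 2->3 [CONFLICT]
step 1: bank3 1->5 [CONFLICT]
step 2: bank2 3->3 [HIT]
step 3: bank2 3->6 [CONFLICT]
step 4: bank3 5->6 [CONFLICT]
step 5: bank0 None->0 [EMPTY]
step 6: bank0 0->2 [CONFLICT]
step 7: bank0 2->2 [HIT]
step 8: bank0 2->2 [HIT]
step 9: bank0 2->2 [HIT]
step 10: bank3 6->9 [CONFLICT]
step 11: bank3 9->9 [HIT]
step 12: bank3 9->8 [CONFLICT]
step 13: bank0 2->4 [CONFLICT]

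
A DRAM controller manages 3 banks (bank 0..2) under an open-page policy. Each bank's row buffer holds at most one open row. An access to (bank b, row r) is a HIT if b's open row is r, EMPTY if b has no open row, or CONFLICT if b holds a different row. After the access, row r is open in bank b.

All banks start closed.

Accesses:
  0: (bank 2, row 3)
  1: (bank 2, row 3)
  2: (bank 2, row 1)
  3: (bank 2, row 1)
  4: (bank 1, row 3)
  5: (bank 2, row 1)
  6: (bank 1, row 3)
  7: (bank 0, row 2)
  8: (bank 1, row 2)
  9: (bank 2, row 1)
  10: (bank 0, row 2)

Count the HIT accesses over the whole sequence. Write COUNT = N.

COUNT = 6

  [0] b2 r3: no row ⇒ E
  [1] b2 r3: had r3 ⇒ H
  [2] b2 r1: had r3 ⇒ C
  [3] b2 r1: had r1 ⇒ H
  [4] b1 r3: no row ⇒ E
  [5] b2 r1: had r1 ⇒ H
  [6] b1 r3: had r3 ⇒ H
  [7] b0 r2: no row ⇒ E
  [8] b1 r2: had r3 ⇒ C
  [9] b2 r1: had r1 ⇒ H
  [10] b0 r2: had r2 ⇒ H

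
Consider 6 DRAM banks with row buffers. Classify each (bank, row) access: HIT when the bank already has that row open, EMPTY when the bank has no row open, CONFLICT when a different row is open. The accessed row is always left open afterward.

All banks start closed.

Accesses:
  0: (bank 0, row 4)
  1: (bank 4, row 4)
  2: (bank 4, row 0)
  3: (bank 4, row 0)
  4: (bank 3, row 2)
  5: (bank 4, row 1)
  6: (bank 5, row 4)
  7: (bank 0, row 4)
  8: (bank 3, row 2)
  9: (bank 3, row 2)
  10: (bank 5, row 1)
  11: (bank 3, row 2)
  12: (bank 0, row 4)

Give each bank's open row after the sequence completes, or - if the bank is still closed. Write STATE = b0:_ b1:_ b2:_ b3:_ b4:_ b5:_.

  [0] b0 r4: no row ⇒ E
  [1] b4 r4: no row ⇒ E
  [2] b4 r0: had r4 ⇒ C
  [3] b4 r0: had r0 ⇒ H
  [4] b3 r2: no row ⇒ E
  [5] b4 r1: had r0 ⇒ C
  [6] b5 r4: no row ⇒ E
  [7] b0 r4: had r4 ⇒ H
  [8] b3 r2: had r2 ⇒ H
  [9] b3 r2: had r2 ⇒ H
  [10] b5 r1: had r4 ⇒ C
  [11] b3 r2: had r2 ⇒ H
  [12] b0 r4: had r4 ⇒ H

STATE = b0:4 b1:- b2:- b3:2 b4:1 b5:1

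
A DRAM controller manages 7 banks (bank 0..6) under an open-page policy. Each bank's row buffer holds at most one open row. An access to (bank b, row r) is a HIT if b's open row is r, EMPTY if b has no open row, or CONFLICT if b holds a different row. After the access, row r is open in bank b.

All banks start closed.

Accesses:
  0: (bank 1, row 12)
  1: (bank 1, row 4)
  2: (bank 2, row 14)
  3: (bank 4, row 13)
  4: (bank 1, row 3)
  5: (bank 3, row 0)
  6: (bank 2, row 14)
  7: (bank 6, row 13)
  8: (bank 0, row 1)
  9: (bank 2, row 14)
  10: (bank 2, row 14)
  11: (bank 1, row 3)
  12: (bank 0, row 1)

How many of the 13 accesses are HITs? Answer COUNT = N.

0: bank 1 row 12 — prev None → EMPTY
1: bank 1 row 4 — prev 12 → CONFLICT
2: bank 2 row 14 — prev None → EMPTY
3: bank 4 row 13 — prev None → EMPTY
4: bank 1 row 3 — prev 4 → CONFLICT
5: bank 3 row 0 — prev None → EMPTY
6: bank 2 row 14 — prev 14 → HIT
7: bank 6 row 13 — prev None → EMPTY
8: bank 0 row 1 — prev None → EMPTY
9: bank 2 row 14 — prev 14 → HIT
10: bank 2 row 14 — prev 14 → HIT
11: bank 1 row 3 — prev 3 → HIT
12: bank 0 row 1 — prev 1 → HIT

COUNT = 5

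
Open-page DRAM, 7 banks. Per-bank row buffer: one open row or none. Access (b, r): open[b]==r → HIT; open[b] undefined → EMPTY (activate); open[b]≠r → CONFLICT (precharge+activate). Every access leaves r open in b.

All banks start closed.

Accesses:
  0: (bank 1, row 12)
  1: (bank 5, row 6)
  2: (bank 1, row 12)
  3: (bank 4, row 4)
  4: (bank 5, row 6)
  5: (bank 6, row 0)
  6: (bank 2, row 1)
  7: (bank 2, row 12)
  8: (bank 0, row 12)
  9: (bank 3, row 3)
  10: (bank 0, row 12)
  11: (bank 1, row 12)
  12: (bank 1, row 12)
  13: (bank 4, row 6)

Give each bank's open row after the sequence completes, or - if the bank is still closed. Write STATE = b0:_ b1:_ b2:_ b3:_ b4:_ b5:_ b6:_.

0: bank 1 row 12 — prev None → EMPTY
1: bank 5 row 6 — prev None → EMPTY
2: bank 1 row 12 — prev 12 → HIT
3: bank 4 row 4 — prev None → EMPTY
4: bank 5 row 6 — prev 6 → HIT
5: bank 6 row 0 — prev None → EMPTY
6: bank 2 row 1 — prev None → EMPTY
7: bank 2 row 12 — prev 1 → CONFLICT
8: bank 0 row 12 — prev None → EMPTY
9: bank 3 row 3 — prev None → EMPTY
10: bank 0 row 12 — prev 12 → HIT
11: bank 1 row 12 — prev 12 → HIT
12: bank 1 row 12 — prev 12 → HIT
13: bank 4 row 6 — prev 4 → CONFLICT

STATE = b0:12 b1:12 b2:12 b3:3 b4:6 b5:6 b6:0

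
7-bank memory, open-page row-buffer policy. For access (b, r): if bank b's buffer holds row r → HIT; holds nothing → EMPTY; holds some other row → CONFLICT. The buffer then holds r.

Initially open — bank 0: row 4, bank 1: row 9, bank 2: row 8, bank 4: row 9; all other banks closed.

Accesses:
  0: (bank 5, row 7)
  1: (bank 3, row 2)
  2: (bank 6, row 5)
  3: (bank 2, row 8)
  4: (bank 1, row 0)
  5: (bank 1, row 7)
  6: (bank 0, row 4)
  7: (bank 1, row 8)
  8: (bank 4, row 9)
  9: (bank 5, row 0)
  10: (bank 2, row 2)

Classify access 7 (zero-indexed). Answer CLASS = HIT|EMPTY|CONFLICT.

  [0] b5 r7: no row ⇒ E
  [1] b3 r2: no row ⇒ E
  [2] b6 r5: no row ⇒ E
  [3] b2 r8: had r8 ⇒ H
  [4] b1 r0: had r9 ⇒ C
  [5] b1 r7: had r0 ⇒ C
  [6] b0 r4: had r4 ⇒ H
  [7] b1 r8: had r7 ⇒ C
  [8] b4 r9: had r9 ⇒ H
  [9] b5 r0: had r7 ⇒ C
  [10] b2 r2: had r8 ⇒ C

CLASS = CONFLICT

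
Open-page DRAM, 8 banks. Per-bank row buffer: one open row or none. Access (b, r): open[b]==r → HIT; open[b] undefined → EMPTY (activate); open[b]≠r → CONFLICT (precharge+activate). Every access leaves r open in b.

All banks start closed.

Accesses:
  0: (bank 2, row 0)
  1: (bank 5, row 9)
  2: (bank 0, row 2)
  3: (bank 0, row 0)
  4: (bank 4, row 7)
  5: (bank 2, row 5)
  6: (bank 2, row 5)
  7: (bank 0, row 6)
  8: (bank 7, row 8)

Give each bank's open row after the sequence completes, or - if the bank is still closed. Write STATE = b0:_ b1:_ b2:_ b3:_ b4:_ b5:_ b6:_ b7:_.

STATE = b0:6 b1:- b2:5 b3:- b4:7 b5:9 b6:- b7:8

0: bank 2 row 0 — prev None → EMPTY
1: bank 5 row 9 — prev None → EMPTY
2: bank 0 row 2 — prev None → EMPTY
3: bank 0 row 0 — prev 2 → CONFLICT
4: bank 4 row 7 — prev None → EMPTY
5: bank 2 row 5 — prev 0 → CONFLICT
6: bank 2 row 5 — prev 5 → HIT
7: bank 0 row 6 — prev 0 → CONFLICT
8: bank 7 row 8 — prev None → EMPTY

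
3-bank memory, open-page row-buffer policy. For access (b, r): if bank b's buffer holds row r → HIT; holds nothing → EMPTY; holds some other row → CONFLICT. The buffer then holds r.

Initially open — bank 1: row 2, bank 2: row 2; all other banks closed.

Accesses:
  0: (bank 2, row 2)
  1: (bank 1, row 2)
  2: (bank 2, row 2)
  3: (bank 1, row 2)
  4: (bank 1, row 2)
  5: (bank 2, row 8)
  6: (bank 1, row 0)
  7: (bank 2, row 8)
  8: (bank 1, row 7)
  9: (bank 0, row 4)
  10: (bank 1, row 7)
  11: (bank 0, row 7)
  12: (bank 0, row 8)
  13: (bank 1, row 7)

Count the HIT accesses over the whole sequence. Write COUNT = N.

#0 (2,2) H  (was 2)
#1 (1,2) H  (was 2)
#2 (2,2) H  (was 2)
#3 (1,2) H  (was 2)
#4 (1,2) H  (was 2)
#5 (2,8) C  (was 2)
#6 (1,0) C  (was 2)
#7 (2,8) H  (was 8)
#8 (1,7) C  (was 0)
#9 (0,4) E
#10 (1,7) H  (was 7)
#11 (0,7) C  (was 4)
#12 (0,8) C  (was 7)
#13 (1,7) H  (was 7)

COUNT = 8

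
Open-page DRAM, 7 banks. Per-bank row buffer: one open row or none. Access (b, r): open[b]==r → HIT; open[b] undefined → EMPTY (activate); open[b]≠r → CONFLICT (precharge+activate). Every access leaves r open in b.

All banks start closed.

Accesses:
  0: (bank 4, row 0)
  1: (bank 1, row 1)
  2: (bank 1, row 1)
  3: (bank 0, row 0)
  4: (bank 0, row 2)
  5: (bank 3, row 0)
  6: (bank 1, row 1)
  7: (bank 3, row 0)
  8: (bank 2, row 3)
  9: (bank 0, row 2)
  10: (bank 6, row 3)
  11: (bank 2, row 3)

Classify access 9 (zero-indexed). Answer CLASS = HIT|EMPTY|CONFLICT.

CLASS = HIT

step 0: bank4 None->0 [EMPTY]
step 1: bank1 None->1 [EMPTY]
step 2: bank1 1->1 [HIT]
step 3: bank0 None->0 [EMPTY]
step 4: bank0 0->2 [CONFLICT]
step 5: bank3 None->0 [EMPTY]
step 6: bank1 1->1 [HIT]
step 7: bank3 0->0 [HIT]
step 8: bank2 None->3 [EMPTY]
step 9: bank0 2->2 [HIT]
step 10: bank6 None->3 [EMPTY]
step 11: bank2 3->3 [HIT]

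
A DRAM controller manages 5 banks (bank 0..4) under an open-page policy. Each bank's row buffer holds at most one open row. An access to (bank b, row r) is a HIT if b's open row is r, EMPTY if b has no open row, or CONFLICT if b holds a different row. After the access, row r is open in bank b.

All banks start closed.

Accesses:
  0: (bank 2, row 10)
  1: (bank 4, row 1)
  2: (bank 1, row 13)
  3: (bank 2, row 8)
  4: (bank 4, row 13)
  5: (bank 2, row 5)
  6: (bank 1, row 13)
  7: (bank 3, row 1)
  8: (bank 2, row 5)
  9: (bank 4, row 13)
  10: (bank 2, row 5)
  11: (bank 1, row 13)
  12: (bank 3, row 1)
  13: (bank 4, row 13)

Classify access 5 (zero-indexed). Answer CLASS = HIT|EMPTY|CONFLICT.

CLASS = CONFLICT

  [0] b2 r10: no row ⇒ E
  [1] b4 r1: no row ⇒ E
  [2] b1 r13: no row ⇒ E
  [3] b2 r8: had r10 ⇒ C
  [4] b4 r13: had r1 ⇒ C
  [5] b2 r5: had r8 ⇒ C
  [6] b1 r13: had r13 ⇒ H
  [7] b3 r1: no row ⇒ E
  [8] b2 r5: had r5 ⇒ H
  [9] b4 r13: had r13 ⇒ H
  [10] b2 r5: had r5 ⇒ H
  [11] b1 r13: had r13 ⇒ H
  [12] b3 r1: had r1 ⇒ H
  [13] b4 r13: had r13 ⇒ H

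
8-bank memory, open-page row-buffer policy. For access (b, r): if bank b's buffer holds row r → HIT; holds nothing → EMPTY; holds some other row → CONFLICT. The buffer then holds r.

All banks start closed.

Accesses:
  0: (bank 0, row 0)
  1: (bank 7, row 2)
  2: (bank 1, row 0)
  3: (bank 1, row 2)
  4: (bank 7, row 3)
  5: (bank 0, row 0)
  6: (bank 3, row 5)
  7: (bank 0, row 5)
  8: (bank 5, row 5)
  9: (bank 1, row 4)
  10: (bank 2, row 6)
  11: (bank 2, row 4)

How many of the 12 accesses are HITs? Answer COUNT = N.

step 0: bank0 None->0 [EMPTY]
step 1: bank7 None->2 [EMPTY]
step 2: bank1 None->0 [EMPTY]
step 3: bank1 0->2 [CONFLICT]
step 4: bank7 2->3 [CONFLICT]
step 5: bank0 0->0 [HIT]
step 6: bank3 None->5 [EMPTY]
step 7: bank0 0->5 [CONFLICT]
step 8: bank5 None->5 [EMPTY]
step 9: bank1 2->4 [CONFLICT]
step 10: bank2 None->6 [EMPTY]
step 11: bank2 6->4 [CONFLICT]

COUNT = 1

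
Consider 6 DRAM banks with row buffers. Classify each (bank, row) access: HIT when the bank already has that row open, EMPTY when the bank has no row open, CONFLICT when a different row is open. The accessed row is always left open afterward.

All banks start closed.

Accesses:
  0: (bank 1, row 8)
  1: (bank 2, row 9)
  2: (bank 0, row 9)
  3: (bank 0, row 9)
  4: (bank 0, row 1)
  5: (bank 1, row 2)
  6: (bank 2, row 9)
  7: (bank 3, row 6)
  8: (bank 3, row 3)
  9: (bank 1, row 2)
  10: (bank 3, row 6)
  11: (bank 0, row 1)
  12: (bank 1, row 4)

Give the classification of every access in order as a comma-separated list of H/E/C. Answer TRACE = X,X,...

step 0: bank1 None->8 [EMPTY]
step 1: bank2 None->9 [EMPTY]
step 2: bank0 None->9 [EMPTY]
step 3: bank0 9->9 [HIT]
step 4: bank0 9->1 [CONFLICT]
step 5: bank1 8->2 [CONFLICT]
step 6: bank2 9->9 [HIT]
step 7: bank3 None->6 [EMPTY]
step 8: bank3 6->3 [CONFLICT]
step 9: bank1 2->2 [HIT]
step 10: bank3 3->6 [CONFLICT]
step 11: bank0 1->1 [HIT]
step 12: bank1 2->4 [CONFLICT]

TRACE = E,E,E,H,C,C,H,E,C,H,C,H,C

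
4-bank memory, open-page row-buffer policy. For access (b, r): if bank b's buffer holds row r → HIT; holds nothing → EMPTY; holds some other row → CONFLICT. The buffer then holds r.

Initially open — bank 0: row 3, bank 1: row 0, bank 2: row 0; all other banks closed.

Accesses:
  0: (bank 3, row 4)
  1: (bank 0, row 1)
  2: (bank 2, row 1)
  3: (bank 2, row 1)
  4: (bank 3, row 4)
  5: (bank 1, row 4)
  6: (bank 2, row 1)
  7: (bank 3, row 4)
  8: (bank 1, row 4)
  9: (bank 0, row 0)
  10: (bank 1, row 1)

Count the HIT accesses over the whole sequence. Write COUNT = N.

0: bank 3 row 4 — prev None → EMPTY
1: bank 0 row 1 — prev 3 → CONFLICT
2: bank 2 row 1 — prev 0 → CONFLICT
3: bank 2 row 1 — prev 1 → HIT
4: bank 3 row 4 — prev 4 → HIT
5: bank 1 row 4 — prev 0 → CONFLICT
6: bank 2 row 1 — prev 1 → HIT
7: bank 3 row 4 — prev 4 → HIT
8: bank 1 row 4 — prev 4 → HIT
9: bank 0 row 0 — prev 1 → CONFLICT
10: bank 1 row 1 — prev 4 → CONFLICT

COUNT = 5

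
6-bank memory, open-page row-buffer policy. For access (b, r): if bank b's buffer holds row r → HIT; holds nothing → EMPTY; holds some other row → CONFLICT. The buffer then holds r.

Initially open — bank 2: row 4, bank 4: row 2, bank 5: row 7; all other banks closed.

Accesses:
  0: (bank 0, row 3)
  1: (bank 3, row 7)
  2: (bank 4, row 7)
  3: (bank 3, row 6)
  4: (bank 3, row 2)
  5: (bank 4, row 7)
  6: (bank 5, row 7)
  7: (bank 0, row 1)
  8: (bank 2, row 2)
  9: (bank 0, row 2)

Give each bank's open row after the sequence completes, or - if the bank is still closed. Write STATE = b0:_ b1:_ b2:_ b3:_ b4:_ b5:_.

STATE = b0:2 b1:- b2:2 b3:2 b4:7 b5:7

#0 (0,3) E
#1 (3,7) E
#2 (4,7) C  (was 2)
#3 (3,6) C  (was 7)
#4 (3,2) C  (was 6)
#5 (4,7) H  (was 7)
#6 (5,7) H  (was 7)
#7 (0,1) C  (was 3)
#8 (2,2) C  (was 4)
#9 (0,2) C  (was 1)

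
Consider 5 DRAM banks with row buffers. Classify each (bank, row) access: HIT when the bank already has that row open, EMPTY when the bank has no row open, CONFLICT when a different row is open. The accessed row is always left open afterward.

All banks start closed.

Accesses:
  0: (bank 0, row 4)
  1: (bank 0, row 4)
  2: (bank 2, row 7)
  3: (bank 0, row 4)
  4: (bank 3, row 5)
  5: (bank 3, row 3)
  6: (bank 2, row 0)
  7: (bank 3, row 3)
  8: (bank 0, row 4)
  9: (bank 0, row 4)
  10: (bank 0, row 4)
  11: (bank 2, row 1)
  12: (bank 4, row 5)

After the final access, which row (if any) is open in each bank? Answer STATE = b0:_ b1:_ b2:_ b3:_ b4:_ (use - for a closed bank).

STATE = b0:4 b1:- b2:1 b3:3 b4:5

0: bank 0 row 4 — prev None → EMPTY
1: bank 0 row 4 — prev 4 → HIT
2: bank 2 row 7 — prev None → EMPTY
3: bank 0 row 4 — prev 4 → HIT
4: bank 3 row 5 — prev None → EMPTY
5: bank 3 row 3 — prev 5 → CONFLICT
6: bank 2 row 0 — prev 7 → CONFLICT
7: bank 3 row 3 — prev 3 → HIT
8: bank 0 row 4 — prev 4 → HIT
9: bank 0 row 4 — prev 4 → HIT
10: bank 0 row 4 — prev 4 → HIT
11: bank 2 row 1 — prev 0 → CONFLICT
12: bank 4 row 5 — prev None → EMPTY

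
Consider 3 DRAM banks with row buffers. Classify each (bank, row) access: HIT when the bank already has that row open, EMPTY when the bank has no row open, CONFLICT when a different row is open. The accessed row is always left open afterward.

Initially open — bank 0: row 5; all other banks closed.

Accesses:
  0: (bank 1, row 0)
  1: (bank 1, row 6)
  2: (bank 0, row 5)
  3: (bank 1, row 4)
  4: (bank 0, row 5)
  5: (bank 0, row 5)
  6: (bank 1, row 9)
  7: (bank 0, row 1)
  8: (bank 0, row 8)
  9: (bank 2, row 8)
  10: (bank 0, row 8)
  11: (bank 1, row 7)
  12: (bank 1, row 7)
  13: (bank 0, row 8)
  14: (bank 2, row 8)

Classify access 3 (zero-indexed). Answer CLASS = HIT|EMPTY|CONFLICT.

  [0] b1 r0: no row ⇒ E
  [1] b1 r6: had r0 ⇒ C
  [2] b0 r5: had r5 ⇒ H
  [3] b1 r4: had r6 ⇒ C
  [4] b0 r5: had r5 ⇒ H
  [5] b0 r5: had r5 ⇒ H
  [6] b1 r9: had r4 ⇒ C
  [7] b0 r1: had r5 ⇒ C
  [8] b0 r8: had r1 ⇒ C
  [9] b2 r8: no row ⇒ E
  [10] b0 r8: had r8 ⇒ H
  [11] b1 r7: had r9 ⇒ C
  [12] b1 r7: had r7 ⇒ H
  [13] b0 r8: had r8 ⇒ H
  [14] b2 r8: had r8 ⇒ H

CLASS = CONFLICT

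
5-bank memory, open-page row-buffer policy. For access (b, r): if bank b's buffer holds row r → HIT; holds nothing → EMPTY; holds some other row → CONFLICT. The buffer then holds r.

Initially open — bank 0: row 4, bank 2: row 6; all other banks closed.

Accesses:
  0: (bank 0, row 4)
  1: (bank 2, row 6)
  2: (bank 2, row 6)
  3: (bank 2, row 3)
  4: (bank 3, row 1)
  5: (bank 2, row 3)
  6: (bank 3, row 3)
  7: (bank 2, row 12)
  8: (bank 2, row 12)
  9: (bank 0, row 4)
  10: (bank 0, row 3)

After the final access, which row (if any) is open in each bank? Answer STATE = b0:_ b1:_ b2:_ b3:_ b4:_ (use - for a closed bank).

STATE = b0:3 b1:- b2:12 b3:3 b4:-

#0 (0,4) H  (was 4)
#1 (2,6) H  (was 6)
#2 (2,6) H  (was 6)
#3 (2,3) C  (was 6)
#4 (3,1) E
#5 (2,3) H  (was 3)
#6 (3,3) C  (was 1)
#7 (2,12) C  (was 3)
#8 (2,12) H  (was 12)
#9 (0,4) H  (was 4)
#10 (0,3) C  (was 4)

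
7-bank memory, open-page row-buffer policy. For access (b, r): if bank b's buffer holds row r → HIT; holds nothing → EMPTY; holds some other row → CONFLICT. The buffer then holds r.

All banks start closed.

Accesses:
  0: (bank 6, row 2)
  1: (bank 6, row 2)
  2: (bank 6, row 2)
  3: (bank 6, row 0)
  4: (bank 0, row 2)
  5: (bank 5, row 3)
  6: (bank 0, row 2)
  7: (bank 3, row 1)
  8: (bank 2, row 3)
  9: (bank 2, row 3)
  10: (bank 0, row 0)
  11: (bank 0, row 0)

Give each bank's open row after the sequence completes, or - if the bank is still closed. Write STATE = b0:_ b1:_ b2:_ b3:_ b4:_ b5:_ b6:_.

0: bank 6 row 2 — prev None → EMPTY
1: bank 6 row 2 — prev 2 → HIT
2: bank 6 row 2 — prev 2 → HIT
3: bank 6 row 0 — prev 2 → CONFLICT
4: bank 0 row 2 — prev None → EMPTY
5: bank 5 row 3 — prev None → EMPTY
6: bank 0 row 2 — prev 2 → HIT
7: bank 3 row 1 — prev None → EMPTY
8: bank 2 row 3 — prev None → EMPTY
9: bank 2 row 3 — prev 3 → HIT
10: bank 0 row 0 — prev 2 → CONFLICT
11: bank 0 row 0 — prev 0 → HIT

STATE = b0:0 b1:- b2:3 b3:1 b4:- b5:3 b6:0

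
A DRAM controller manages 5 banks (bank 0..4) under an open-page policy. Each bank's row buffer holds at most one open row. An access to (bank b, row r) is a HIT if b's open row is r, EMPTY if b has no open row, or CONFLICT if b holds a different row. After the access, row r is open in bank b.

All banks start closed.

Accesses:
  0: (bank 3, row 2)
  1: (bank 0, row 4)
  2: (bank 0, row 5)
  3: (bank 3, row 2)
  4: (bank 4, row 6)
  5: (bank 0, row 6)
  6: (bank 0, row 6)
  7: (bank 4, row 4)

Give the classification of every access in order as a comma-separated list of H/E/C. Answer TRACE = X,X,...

0: bank 3 row 2 — prev None → EMPTY
1: bank 0 row 4 — prev None → EMPTY
2: bank 0 row 5 — prev 4 → CONFLICT
3: bank 3 row 2 — prev 2 → HIT
4: bank 4 row 6 — prev None → EMPTY
5: bank 0 row 6 — prev 5 → CONFLICT
6: bank 0 row 6 — prev 6 → HIT
7: bank 4 row 4 — prev 6 → CONFLICT

TRACE = E,E,C,H,E,C,H,C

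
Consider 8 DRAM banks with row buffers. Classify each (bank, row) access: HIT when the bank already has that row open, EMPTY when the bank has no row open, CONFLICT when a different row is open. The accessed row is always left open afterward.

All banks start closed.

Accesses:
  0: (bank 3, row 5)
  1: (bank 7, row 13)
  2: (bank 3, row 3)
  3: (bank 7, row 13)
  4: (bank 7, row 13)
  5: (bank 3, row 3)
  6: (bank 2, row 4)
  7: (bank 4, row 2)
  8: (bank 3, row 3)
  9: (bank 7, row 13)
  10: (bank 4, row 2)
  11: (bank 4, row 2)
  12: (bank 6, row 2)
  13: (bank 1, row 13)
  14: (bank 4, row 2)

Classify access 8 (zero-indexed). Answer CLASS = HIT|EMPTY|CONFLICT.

step 0: bank3 None->5 [EMPTY]
step 1: bank7 None->13 [EMPTY]
step 2: bank3 5->3 [CONFLICT]
step 3: bank7 13->13 [HIT]
step 4: bank7 13->13 [HIT]
step 5: bank3 3->3 [HIT]
step 6: bank2 None->4 [EMPTY]
step 7: bank4 None->2 [EMPTY]
step 8: bank3 3->3 [HIT]
step 9: bank7 13->13 [HIT]
step 10: bank4 2->2 [HIT]
step 11: bank4 2->2 [HIT]
step 12: bank6 None->2 [EMPTY]
step 13: bank1 None->13 [EMPTY]
step 14: bank4 2->2 [HIT]

CLASS = HIT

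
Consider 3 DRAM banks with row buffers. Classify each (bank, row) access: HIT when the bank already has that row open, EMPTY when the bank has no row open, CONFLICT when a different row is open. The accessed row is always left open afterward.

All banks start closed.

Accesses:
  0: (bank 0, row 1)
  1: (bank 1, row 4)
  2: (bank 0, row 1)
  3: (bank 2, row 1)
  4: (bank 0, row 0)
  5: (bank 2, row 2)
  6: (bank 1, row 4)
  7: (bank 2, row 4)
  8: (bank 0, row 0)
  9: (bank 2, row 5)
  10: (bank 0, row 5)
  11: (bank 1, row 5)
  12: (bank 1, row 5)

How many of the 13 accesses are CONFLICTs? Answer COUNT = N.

COUNT = 6

step 0: bank0 None->1 [EMPTY]
step 1: bank1 None->4 [EMPTY]
step 2: bank0 1->1 [HIT]
step 3: bank2 None->1 [EMPTY]
step 4: bank0 1->0 [CONFLICT]
step 5: bank2 1->2 [CONFLICT]
step 6: bank1 4->4 [HIT]
step 7: bank2 2->4 [CONFLICT]
step 8: bank0 0->0 [HIT]
step 9: bank2 4->5 [CONFLICT]
step 10: bank0 0->5 [CONFLICT]
step 11: bank1 4->5 [CONFLICT]
step 12: bank1 5->5 [HIT]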